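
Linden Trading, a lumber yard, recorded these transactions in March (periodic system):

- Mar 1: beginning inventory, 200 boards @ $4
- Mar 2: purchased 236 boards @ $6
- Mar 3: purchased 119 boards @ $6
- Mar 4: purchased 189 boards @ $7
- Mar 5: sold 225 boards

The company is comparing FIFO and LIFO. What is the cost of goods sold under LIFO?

COGS = $1,539

FIFO COGS: 200 @ $4 + 25 @ $6 = $950
LIFO COGS: 189 @ $7 + 36 @ $6 = $1,539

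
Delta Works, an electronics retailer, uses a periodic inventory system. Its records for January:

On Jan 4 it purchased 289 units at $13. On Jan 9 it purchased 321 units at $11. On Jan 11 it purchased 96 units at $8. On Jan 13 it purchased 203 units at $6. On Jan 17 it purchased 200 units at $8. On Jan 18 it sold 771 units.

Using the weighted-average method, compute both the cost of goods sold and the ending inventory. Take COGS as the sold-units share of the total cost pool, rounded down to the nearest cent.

Jan 18, sell 771: 771/1109 × $10,874.00 → $7,559.83
Ending inventory (cost pool remaining) = $3,314.17

COGS = $7,559.83; ending inventory = $3,314.17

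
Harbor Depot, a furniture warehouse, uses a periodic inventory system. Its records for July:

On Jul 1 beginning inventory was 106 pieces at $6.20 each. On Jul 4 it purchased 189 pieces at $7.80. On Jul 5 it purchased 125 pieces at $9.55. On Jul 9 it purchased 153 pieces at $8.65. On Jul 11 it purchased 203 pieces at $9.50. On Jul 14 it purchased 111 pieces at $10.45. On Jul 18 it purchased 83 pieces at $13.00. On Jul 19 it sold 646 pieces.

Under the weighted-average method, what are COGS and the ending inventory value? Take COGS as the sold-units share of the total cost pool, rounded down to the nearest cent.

COGS = $5,871.30; ending inventory = $2,944.75

Jul 19, sell 646: 646/970 × $8,816.05 → $5,871.30
Ending inventory (cost pool remaining) = $2,944.75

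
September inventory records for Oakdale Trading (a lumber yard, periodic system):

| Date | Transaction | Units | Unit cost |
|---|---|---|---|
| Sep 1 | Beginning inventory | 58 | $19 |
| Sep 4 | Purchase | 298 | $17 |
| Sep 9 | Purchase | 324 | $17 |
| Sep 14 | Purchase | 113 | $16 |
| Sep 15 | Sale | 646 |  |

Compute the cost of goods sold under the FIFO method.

COGS = $11,098

Sep 15, 646 sold [FIFO — oldest first]: 58 @ $19 + 298 @ $17 + 290 @ $17 = $11,098
Ending inventory: 34 @ $17 + 113 @ $16 = $2,386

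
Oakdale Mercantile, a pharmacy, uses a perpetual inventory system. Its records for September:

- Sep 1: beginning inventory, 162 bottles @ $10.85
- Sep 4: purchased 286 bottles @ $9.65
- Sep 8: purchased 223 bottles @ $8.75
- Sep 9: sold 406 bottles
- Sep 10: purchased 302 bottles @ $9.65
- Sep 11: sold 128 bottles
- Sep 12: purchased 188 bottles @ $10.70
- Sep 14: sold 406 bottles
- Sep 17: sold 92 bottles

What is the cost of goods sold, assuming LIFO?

Sep 9, 406 sold [LIFO — newest first]: 223 @ $8.75 + 183 @ $9.65 = $3,717.20
Sep 11, 128 sold [LIFO — newest first]: 128 @ $9.65 = $1,235.20
Sep 14, 406 sold [LIFO — newest first]: 188 @ $10.70 + 174 @ $9.65 + 44 @ $9.65 = $4,115.30
Sep 17, 92 sold [LIFO — newest first]: 59 @ $9.65 + 33 @ $10.85 = $927.40
Total COGS = $3,717.20 + $1,235.20 + $4,115.30 + $927.40 = $9,995.10
Ending inventory: 129 @ $10.85 = $1,399.65
Check: goods available $11,394.75 = COGS $9,995.10 + ending $1,399.65

COGS = $9,995.10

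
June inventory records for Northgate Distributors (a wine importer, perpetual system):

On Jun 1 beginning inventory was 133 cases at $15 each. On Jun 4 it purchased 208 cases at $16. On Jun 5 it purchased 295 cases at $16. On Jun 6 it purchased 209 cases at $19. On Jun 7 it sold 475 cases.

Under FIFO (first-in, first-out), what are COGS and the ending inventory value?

Jun 7, 475 sold [FIFO — oldest first]: 133 @ $15 + 208 @ $16 + 134 @ $16 = $7,467
Ending inventory: 161 @ $16 + 209 @ $19 = $6,547

COGS = $7,467; ending inventory = $6,547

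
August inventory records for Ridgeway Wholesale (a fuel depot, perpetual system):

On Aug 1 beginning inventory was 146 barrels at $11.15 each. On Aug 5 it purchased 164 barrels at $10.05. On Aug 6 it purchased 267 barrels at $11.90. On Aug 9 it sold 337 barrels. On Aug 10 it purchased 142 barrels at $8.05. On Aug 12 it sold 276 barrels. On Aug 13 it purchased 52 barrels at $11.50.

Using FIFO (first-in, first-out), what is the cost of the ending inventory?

Ending inventory = $1,451.30

Aug 9, 337 sold [FIFO — oldest first]: 146 @ $11.15 + 164 @ $10.05 + 27 @ $11.90 = $3,597.40
Aug 12, 276 sold [FIFO — oldest first]: 240 @ $11.90 + 36 @ $8.05 = $3,145.80
Total COGS = $3,597.40 + $3,145.80 = $6,743.20
Ending inventory: 106 @ $8.05 + 52 @ $11.50 = $1,451.30
Check: goods available $8,194.50 = COGS $6,743.20 + ending $1,451.30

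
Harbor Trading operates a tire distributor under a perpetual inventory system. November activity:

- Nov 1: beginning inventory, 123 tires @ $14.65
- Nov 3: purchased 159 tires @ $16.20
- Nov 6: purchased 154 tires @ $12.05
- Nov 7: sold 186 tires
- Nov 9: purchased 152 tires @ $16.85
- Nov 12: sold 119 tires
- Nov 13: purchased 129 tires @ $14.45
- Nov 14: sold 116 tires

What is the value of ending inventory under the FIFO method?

Ending inventory = $4,606.00

Nov 7, 186 sold [FIFO — oldest first]: 123 @ $14.65 + 63 @ $16.20 = $2,822.55
Nov 12, 119 sold [FIFO — oldest first]: 96 @ $16.20 + 23 @ $12.05 = $1,832.35
Nov 14, 116 sold [FIFO — oldest first]: 116 @ $12.05 = $1,397.80
Total COGS = $2,822.55 + $1,832.35 + $1,397.80 = $6,052.70
Ending inventory: 15 @ $12.05 + 152 @ $16.85 + 129 @ $14.45 = $4,606.00
Check: goods available $10,658.70 = COGS $6,052.70 + ending $4,606.00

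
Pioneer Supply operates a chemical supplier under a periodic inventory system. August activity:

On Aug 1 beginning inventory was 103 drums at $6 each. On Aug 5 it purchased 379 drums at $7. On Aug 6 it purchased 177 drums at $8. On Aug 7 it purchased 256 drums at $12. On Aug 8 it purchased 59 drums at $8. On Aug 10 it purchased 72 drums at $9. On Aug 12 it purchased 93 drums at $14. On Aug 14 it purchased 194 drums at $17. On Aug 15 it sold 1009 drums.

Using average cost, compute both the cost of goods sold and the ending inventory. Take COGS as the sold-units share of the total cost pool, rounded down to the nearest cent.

COGS = $10,202.78; ending inventory = $3,276.22

Aug 15, sell 1009: 1009/1333 × $13,479.00 → $10,202.78
Ending inventory (cost pool remaining) = $3,276.22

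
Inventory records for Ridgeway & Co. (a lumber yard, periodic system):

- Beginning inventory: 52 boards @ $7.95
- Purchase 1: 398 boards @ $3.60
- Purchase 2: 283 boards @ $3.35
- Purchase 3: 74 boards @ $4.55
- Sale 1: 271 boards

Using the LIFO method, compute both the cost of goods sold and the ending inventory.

Sale 1 (271) [LIFO — newest first]: 74 @ $4.55 + 197 @ $3.35 = $996.65
Ending inventory: 52 @ $7.95 + 398 @ $3.60 + 86 @ $3.35 = $2,134.30
Check: goods available $3,130.95 = COGS $996.65 + ending $2,134.30

COGS = $996.65; ending inventory = $2,134.30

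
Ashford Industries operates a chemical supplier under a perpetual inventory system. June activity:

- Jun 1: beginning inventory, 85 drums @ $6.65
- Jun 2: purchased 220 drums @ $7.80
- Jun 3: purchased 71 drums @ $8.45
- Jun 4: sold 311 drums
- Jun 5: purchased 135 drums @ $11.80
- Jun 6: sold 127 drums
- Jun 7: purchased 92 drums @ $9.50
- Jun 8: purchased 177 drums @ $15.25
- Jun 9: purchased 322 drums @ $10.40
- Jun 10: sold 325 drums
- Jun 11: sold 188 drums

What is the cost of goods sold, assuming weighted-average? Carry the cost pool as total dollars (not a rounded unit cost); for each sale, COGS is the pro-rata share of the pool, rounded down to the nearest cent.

COGS = $9,648.53

After Jun 1: 85 on hand, pool $565.25 (≈ $6.6500 each)
After Jun 2: 305 on hand, pool $2,281.25 (≈ $7.4795 each)
After Jun 3: 376 on hand, pool $2,881.20 (≈ $7.6628 each)
Jun 4, sell 311: 311/376 × $2,881.20 → $2,383.12
After Jun 5: 200 on hand, pool $2,091.08 (≈ $10.4554 each)
Jun 6, sell 127: 127/200 × $2,091.08 → $1,327.83
After Jun 7: 165 on hand, pool $1,637.25 (≈ $9.9227 each)
After Jun 8: 342 on hand, pool $4,336.50 (≈ $12.6798 each)
After Jun 9: 664 on hand, pool $7,685.30 (≈ $11.5742 each)
Jun 10, sell 325: 325/664 × $7,685.30 → $3,761.63
Jun 11, sell 188: 188/339 × $3,923.67 → $2,175.95
Total COGS = $2,383.12 + $1,327.83 + $3,761.63 + $2,175.95 = $9,648.53
Ending inventory (cost pool remaining) = $1,747.72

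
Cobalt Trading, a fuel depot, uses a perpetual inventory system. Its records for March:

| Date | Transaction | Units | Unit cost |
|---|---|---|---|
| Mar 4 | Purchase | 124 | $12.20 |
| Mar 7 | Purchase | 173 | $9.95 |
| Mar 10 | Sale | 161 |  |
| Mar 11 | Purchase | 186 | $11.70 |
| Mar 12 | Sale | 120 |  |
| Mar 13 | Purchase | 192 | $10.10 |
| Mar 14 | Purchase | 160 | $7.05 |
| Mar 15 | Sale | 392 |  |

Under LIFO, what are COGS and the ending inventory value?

Mar 10, 161 sold [LIFO — newest first]: 161 @ $9.95 = $1,601.95
Mar 12, 120 sold [LIFO — newest first]: 120 @ $11.70 = $1,404.00
Mar 15, 392 sold [LIFO — newest first]: 160 @ $7.05 + 192 @ $10.10 + 40 @ $11.70 = $3,535.20
Total COGS = $1,601.95 + $1,404.00 + $3,535.20 = $6,541.15
Ending inventory: 124 @ $12.20 + 12 @ $9.95 + 26 @ $11.70 = $1,936.40
Check: goods available $8,477.55 = COGS $6,541.15 + ending $1,936.40

COGS = $6,541.15; ending inventory = $1,936.40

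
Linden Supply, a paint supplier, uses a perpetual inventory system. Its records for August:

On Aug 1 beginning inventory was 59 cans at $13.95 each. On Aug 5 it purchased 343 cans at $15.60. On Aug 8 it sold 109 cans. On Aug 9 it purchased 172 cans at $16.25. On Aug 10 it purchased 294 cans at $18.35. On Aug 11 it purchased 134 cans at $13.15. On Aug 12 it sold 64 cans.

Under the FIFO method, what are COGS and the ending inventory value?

COGS = $2,601.45; ending inventory = $13,524.40

Aug 8, 109 sold [FIFO — oldest first]: 59 @ $13.95 + 50 @ $15.60 = $1,603.05
Aug 12, 64 sold [FIFO — oldest first]: 64 @ $15.60 = $998.40
Total COGS = $1,603.05 + $998.40 = $2,601.45
Ending inventory: 229 @ $15.60 + 172 @ $16.25 + 294 @ $18.35 + 134 @ $13.15 = $13,524.40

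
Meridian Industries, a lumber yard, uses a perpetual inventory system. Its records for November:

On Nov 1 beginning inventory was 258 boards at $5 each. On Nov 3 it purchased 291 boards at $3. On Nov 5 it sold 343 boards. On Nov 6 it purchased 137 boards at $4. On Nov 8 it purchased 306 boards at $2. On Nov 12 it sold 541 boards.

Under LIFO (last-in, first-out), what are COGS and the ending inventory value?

Nov 5, 343 sold [LIFO — newest first]: 291 @ $3 + 52 @ $5 = $1,133
Nov 12, 541 sold [LIFO — newest first]: 306 @ $2 + 137 @ $4 + 98 @ $5 = $1,650
Total COGS = $1,133 + $1,650 = $2,783
Ending inventory: 108 @ $5 = $540

COGS = $2,783; ending inventory = $540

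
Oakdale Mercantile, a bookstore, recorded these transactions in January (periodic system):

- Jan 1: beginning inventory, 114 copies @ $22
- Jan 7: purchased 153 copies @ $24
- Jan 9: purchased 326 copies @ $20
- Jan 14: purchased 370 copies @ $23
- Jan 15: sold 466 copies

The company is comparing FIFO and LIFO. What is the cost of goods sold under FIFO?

FIFO COGS: 114 @ $22 + 153 @ $24 + 199 @ $20 = $10,160
LIFO COGS: 370 @ $23 + 96 @ $20 = $10,430

COGS = $10,160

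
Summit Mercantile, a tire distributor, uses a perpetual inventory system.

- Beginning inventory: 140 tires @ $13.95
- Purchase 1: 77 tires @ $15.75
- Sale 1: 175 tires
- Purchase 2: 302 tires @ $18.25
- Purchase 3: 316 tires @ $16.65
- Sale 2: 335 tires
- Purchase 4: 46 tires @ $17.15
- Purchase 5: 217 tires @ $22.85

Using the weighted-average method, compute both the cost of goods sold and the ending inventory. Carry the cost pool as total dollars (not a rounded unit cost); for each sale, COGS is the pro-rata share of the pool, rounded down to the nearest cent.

After Beginning: 140 on hand, pool $1,953.00 (≈ $13.9500 each)
After Purchase 1: 217 on hand, pool $3,165.75 (≈ $14.5887 each)
Sale 1, sell 175: 175/217 × $3,165.75 → $2,553.02
After Purchase 2: 344 on hand, pool $6,124.23 (≈ $17.8030 each)
After Purchase 3: 660 on hand, pool $11,385.63 (≈ $17.2510 each)
Sale 2, sell 335: 335/660 × $11,385.63 → $5,779.06
After Purchase 4: 371 on hand, pool $6,395.47 (≈ $17.2385 each)
After Purchase 5: 588 on hand, pool $11,353.92 (≈ $19.3094 each)
Total COGS = $2,553.02 + $5,779.06 = $8,332.08
Ending inventory (cost pool remaining) = $11,353.92

COGS = $8,332.08; ending inventory = $11,353.92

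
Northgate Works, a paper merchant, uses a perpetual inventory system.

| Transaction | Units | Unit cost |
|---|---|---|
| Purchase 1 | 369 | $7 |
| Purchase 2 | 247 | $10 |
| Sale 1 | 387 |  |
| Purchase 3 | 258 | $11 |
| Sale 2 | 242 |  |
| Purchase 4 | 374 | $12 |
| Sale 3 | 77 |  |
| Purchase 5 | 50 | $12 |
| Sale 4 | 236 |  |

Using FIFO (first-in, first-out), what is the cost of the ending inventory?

Ending inventory = $4,272

Sale 1 (387) [FIFO — oldest first]: 369 @ $7 + 18 @ $10 = $2,763
Sale 2 (242) [FIFO — oldest first]: 229 @ $10 + 13 @ $11 = $2,433
Sale 3 (77) [FIFO — oldest first]: 77 @ $11 = $847
Sale 4 (236) [FIFO — oldest first]: 168 @ $11 + 68 @ $12 = $2,664
Total COGS = $2,763 + $2,433 + $847 + $2,664 = $8,707
Ending inventory: 306 @ $12 + 50 @ $12 = $4,272
Check: goods available $12,979 = COGS $8,707 + ending $4,272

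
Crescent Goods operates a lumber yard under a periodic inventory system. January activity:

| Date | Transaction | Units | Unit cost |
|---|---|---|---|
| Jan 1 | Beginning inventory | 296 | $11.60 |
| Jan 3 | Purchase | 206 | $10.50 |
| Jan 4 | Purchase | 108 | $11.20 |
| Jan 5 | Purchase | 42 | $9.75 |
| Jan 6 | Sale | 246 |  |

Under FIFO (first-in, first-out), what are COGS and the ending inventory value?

COGS = $2,853.60; ending inventory = $4,362.10

Jan 6, 246 sold [FIFO — oldest first]: 246 @ $11.60 = $2,853.60
Ending inventory: 50 @ $11.60 + 206 @ $10.50 + 108 @ $11.20 + 42 @ $9.75 = $4,362.10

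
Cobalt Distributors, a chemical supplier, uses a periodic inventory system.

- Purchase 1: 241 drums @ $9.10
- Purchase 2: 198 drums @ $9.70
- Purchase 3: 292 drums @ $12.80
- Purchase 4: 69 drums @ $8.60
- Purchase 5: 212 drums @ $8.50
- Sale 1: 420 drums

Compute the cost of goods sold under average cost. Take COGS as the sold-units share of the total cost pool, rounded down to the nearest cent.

Sale 1, sell 420: 420/1012 × $10,246.70 → $4,252.58
Ending inventory (cost pool remaining) = $5,994.12

COGS = $4,252.58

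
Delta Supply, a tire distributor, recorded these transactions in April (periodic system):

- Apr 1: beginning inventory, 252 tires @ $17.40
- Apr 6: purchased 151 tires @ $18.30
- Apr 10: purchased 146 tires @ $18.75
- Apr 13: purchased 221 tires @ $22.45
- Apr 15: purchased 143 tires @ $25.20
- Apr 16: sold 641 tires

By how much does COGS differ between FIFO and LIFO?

$1,748.85

FIFO COGS: 252 @ $17.40 + 151 @ $18.30 + 146 @ $18.75 + 92 @ $22.45 = $11,951.00
LIFO COGS: 143 @ $25.20 + 221 @ $22.45 + 146 @ $18.75 + 131 @ $18.30 = $13,699.85
Difference = |$11,951.00 − $13,699.85| = $1,748.85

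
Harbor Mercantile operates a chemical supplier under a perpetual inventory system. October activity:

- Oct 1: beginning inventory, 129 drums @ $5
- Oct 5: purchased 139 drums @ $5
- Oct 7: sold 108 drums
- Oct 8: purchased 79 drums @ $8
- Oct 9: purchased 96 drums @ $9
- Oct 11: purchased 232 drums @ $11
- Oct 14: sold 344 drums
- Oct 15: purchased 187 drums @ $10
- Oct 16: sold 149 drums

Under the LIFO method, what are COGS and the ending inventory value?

Oct 7, 108 sold [LIFO — newest first]: 108 @ $5 = $540
Oct 14, 344 sold [LIFO — newest first]: 232 @ $11 + 96 @ $9 + 16 @ $8 = $3,544
Oct 16, 149 sold [LIFO — newest first]: 149 @ $10 = $1,490
Total COGS = $540 + $3,544 + $1,490 = $5,574
Ending inventory: 129 @ $5 + 31 @ $5 + 63 @ $8 + 38 @ $10 = $1,684

COGS = $5,574; ending inventory = $1,684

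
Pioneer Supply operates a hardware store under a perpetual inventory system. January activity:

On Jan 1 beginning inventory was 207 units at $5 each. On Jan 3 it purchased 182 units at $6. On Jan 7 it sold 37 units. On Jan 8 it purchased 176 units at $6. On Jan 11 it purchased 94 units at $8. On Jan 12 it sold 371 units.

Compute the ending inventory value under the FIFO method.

Ending inventory = $1,694

Jan 7, 37 sold [FIFO — oldest first]: 37 @ $5 = $185
Jan 12, 371 sold [FIFO — oldest first]: 170 @ $5 + 182 @ $6 + 19 @ $6 = $2,056
Total COGS = $185 + $2,056 = $2,241
Ending inventory: 157 @ $6 + 94 @ $8 = $1,694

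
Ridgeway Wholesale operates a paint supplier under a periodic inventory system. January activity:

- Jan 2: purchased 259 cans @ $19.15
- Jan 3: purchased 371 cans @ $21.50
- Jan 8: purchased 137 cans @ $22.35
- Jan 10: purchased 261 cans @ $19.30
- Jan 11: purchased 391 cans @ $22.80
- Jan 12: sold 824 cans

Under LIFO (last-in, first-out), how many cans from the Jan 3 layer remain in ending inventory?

Jan 12, 824 sold [LIFO — newest first]: 391 @ $22.80 + 261 @ $19.30 + 137 @ $22.35 + 35 @ $21.50 = $17,766.55
Ending inventory: 259 @ $19.15 + 336 @ $21.50 = $12,183.85
Check: goods available $29,950.40 = COGS $17,766.55 + ending $12,183.85

336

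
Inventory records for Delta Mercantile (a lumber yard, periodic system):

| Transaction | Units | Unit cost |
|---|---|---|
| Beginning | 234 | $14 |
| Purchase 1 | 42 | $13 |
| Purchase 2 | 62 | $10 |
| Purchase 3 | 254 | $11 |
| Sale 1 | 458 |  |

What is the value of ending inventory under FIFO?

Sale 1 (458) [FIFO — oldest first]: 234 @ $14 + 42 @ $13 + 62 @ $10 + 120 @ $11 = $5,762
Ending inventory: 134 @ $11 = $1,474

Ending inventory = $1,474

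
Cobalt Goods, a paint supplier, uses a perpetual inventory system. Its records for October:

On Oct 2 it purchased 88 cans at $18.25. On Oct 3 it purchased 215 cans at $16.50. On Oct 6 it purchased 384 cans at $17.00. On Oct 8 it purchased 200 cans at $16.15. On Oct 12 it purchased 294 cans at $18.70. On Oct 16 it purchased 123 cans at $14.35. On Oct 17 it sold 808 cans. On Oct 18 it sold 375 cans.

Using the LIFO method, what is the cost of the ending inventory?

Ending inventory = $2,150.50

Oct 17, 808 sold [LIFO — newest first]: 123 @ $14.35 + 294 @ $18.70 + 200 @ $16.15 + 191 @ $17.00 = $13,739.85
Oct 18, 375 sold [LIFO — newest first]: 193 @ $17.00 + 182 @ $16.50 = $6,284.00
Total COGS = $13,739.85 + $6,284.00 = $20,023.85
Ending inventory: 88 @ $18.25 + 33 @ $16.50 = $2,150.50
Check: goods available $22,174.35 = COGS $20,023.85 + ending $2,150.50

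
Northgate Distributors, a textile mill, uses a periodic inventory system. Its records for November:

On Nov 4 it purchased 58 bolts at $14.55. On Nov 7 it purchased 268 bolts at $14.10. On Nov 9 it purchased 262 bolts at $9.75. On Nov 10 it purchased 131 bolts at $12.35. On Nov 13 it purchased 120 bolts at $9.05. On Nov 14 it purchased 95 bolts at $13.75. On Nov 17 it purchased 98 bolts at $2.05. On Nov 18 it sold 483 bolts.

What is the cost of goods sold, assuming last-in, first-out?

COGS = $4,591.25

Nov 18, 483 sold [LIFO — newest first]: 98 @ $2.05 + 95 @ $13.75 + 120 @ $9.05 + 131 @ $12.35 + 39 @ $9.75 = $4,591.25
Ending inventory: 58 @ $14.55 + 268 @ $14.10 + 223 @ $9.75 = $6,796.95
Check: goods available $11,388.20 = COGS $4,591.25 + ending $6,796.95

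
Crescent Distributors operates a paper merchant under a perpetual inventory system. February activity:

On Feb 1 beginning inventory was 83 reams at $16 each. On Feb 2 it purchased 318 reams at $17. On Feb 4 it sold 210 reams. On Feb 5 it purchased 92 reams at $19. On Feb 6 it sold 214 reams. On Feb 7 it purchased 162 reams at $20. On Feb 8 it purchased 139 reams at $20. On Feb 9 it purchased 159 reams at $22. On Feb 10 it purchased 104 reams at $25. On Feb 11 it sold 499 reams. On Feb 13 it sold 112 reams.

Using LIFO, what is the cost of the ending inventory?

Feb 4, 210 sold [LIFO — newest first]: 210 @ $17 = $3,570
Feb 6, 214 sold [LIFO — newest first]: 92 @ $19 + 108 @ $17 + 14 @ $16 = $3,808
Feb 11, 499 sold [LIFO — newest first]: 104 @ $25 + 159 @ $22 + 139 @ $20 + 97 @ $20 = $10,818
Feb 13, 112 sold [LIFO — newest first]: 65 @ $20 + 47 @ $16 = $2,052
Total COGS = $3,570 + $3,808 + $10,818 + $2,052 = $20,248
Ending inventory: 22 @ $16 = $352

Ending inventory = $352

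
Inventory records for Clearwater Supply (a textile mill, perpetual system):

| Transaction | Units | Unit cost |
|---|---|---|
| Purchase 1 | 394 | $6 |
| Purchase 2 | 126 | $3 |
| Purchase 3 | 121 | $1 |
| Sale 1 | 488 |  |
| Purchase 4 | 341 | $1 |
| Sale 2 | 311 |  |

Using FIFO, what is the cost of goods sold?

COGS = $3,021

Sale 1 (488) [FIFO — oldest first]: 394 @ $6 + 94 @ $3 = $2,646
Sale 2 (311) [FIFO — oldest first]: 32 @ $3 + 121 @ $1 + 158 @ $1 = $375
Total COGS = $2,646 + $375 = $3,021
Ending inventory: 183 @ $1 = $183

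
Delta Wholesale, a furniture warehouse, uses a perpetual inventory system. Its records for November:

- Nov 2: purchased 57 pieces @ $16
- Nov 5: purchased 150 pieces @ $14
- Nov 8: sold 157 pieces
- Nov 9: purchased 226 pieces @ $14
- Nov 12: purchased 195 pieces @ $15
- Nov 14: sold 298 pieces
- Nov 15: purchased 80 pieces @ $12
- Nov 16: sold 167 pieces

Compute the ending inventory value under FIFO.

Nov 8, 157 sold [FIFO — oldest first]: 57 @ $16 + 100 @ $14 = $2,312
Nov 14, 298 sold [FIFO — oldest first]: 50 @ $14 + 226 @ $14 + 22 @ $15 = $4,194
Nov 16, 167 sold [FIFO — oldest first]: 167 @ $15 = $2,505
Total COGS = $2,312 + $4,194 + $2,505 = $9,011
Ending inventory: 6 @ $15 + 80 @ $12 = $1,050

Ending inventory = $1,050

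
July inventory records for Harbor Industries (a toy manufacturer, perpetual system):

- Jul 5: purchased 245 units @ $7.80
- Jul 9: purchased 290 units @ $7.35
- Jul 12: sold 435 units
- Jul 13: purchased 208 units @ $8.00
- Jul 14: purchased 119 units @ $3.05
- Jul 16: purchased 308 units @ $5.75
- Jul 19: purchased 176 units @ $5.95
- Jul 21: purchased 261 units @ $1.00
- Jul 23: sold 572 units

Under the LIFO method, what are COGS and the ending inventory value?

COGS = $5,346.95; ending inventory = $3,801.70

Jul 12, 435 sold [LIFO — newest first]: 290 @ $7.35 + 145 @ $7.80 = $3,262.50
Jul 23, 572 sold [LIFO — newest first]: 261 @ $1.00 + 176 @ $5.95 + 135 @ $5.75 = $2,084.45
Total COGS = $3,262.50 + $2,084.45 = $5,346.95
Ending inventory: 100 @ $7.80 + 208 @ $8.00 + 119 @ $3.05 + 173 @ $5.75 = $3,801.70
Check: goods available $9,148.65 = COGS $5,346.95 + ending $3,801.70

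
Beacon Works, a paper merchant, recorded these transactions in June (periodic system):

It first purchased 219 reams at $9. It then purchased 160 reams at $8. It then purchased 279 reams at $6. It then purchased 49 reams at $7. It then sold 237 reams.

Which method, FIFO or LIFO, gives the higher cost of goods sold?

FIFO COGS: 219 @ $9 + 18 @ $8 = $2,115
LIFO COGS: 49 @ $7 + 188 @ $6 = $1,471

FIFO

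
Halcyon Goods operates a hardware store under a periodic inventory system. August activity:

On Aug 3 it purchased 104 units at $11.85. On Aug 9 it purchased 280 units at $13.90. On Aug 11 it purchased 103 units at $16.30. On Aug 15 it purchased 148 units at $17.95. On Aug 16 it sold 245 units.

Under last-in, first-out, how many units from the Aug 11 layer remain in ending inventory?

Aug 16, 245 sold [LIFO — newest first]: 148 @ $17.95 + 97 @ $16.30 = $4,237.70
Ending inventory: 104 @ $11.85 + 280 @ $13.90 + 6 @ $16.30 = $5,222.20

6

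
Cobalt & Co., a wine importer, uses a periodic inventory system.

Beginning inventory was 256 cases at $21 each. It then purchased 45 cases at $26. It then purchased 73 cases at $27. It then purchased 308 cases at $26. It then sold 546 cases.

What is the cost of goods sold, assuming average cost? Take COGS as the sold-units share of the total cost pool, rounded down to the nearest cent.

COGS = $13,229.69

Sale 1, sell 546: 546/682 × $16,525.00 → $13,229.69
Ending inventory (cost pool remaining) = $3,295.31
Check: goods available $16,525.00 = COGS $13,229.69 + ending $3,295.31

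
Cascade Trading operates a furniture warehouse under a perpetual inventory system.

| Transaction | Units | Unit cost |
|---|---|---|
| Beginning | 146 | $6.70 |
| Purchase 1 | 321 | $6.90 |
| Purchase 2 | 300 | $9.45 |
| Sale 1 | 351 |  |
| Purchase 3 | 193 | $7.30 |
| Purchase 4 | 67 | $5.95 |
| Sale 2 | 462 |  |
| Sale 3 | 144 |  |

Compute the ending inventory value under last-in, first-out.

Sale 1 (351) [LIFO — newest first]: 300 @ $9.45 + 51 @ $6.90 = $3,186.90
Sale 2 (462) [LIFO — newest first]: 67 @ $5.95 + 193 @ $7.30 + 202 @ $6.90 = $3,201.35
Sale 3 (144) [LIFO — newest first]: 68 @ $6.90 + 76 @ $6.70 = $978.40
Total COGS = $3,186.90 + $3,201.35 + $978.40 = $7,366.65
Ending inventory: 70 @ $6.70 = $469.00
Check: goods available $7,835.65 = COGS $7,366.65 + ending $469.00

Ending inventory = $469.00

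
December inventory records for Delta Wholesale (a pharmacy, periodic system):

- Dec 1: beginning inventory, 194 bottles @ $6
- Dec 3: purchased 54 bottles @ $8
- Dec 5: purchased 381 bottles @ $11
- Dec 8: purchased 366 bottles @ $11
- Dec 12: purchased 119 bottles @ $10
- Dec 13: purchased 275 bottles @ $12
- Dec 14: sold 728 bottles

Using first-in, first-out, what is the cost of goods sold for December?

COGS = $6,876

Dec 14, 728 sold [FIFO — oldest first]: 194 @ $6 + 54 @ $8 + 381 @ $11 + 99 @ $11 = $6,876
Ending inventory: 267 @ $11 + 119 @ $10 + 275 @ $12 = $7,427
Check: goods available $14,303 = COGS $6,876 + ending $7,427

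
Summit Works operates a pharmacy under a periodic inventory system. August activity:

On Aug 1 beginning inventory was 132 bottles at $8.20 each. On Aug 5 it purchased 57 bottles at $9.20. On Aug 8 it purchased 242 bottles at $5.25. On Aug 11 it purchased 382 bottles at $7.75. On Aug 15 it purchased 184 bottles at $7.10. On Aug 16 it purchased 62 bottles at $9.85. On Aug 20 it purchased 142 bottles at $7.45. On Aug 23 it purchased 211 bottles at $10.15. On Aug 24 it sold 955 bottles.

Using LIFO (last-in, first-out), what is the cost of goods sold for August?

Aug 24, 955 sold [LIFO — newest first]: 211 @ $10.15 + 142 @ $7.45 + 62 @ $9.85 + 184 @ $7.10 + 356 @ $7.75 = $7,875.65
Ending inventory: 132 @ $8.20 + 57 @ $9.20 + 242 @ $5.25 + 26 @ $7.75 = $3,078.80

COGS = $7,875.65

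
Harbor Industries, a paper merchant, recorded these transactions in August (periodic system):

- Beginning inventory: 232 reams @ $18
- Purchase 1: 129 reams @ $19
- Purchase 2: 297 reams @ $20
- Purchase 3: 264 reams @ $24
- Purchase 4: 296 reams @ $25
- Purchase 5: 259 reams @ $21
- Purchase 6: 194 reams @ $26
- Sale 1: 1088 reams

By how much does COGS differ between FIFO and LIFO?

$2,666

FIFO COGS: 232 @ $18 + 129 @ $19 + 297 @ $20 + 264 @ $24 + 166 @ $25 = $23,053
LIFO COGS: 194 @ $26 + 259 @ $21 + 296 @ $25 + 264 @ $24 + 75 @ $20 = $25,719
Difference = |$23,053 − $25,719| = $2,666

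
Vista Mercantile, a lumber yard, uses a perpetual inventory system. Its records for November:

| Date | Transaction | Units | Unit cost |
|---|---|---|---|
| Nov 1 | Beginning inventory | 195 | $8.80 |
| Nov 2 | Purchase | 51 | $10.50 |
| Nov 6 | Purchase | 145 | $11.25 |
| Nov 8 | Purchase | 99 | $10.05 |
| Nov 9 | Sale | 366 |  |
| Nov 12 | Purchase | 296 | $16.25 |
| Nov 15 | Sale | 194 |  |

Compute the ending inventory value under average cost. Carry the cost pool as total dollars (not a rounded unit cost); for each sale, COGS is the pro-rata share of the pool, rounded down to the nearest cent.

Ending inventory = $3,252.45

After Nov 1: 195 on hand, pool $1,716.00 (≈ $8.8000 each)
After Nov 2: 246 on hand, pool $2,251.50 (≈ $9.1524 each)
After Nov 6: 391 on hand, pool $3,882.75 (≈ $9.9303 each)
After Nov 8: 490 on hand, pool $4,877.70 (≈ $9.9545 each)
Nov 9, sell 366: 366/490 × $4,877.70 → $3,643.34
After Nov 12: 420 on hand, pool $6,044.36 (≈ $14.3913 each)
Nov 15, sell 194: 194/420 × $6,044.36 → $2,791.91
Total COGS = $3,643.34 + $2,791.91 = $6,435.25
Ending inventory (cost pool remaining) = $3,252.45
Check: goods available $9,687.70 = COGS $6,435.25 + ending $3,252.45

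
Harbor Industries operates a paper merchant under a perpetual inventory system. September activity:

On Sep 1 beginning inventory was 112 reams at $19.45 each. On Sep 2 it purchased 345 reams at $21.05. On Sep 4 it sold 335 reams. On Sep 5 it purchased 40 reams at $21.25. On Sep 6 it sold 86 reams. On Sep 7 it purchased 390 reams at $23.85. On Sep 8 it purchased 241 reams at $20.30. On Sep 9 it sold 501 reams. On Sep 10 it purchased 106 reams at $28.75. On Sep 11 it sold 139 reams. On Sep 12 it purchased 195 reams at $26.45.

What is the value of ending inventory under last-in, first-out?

Ending inventory = $8,949.40

Sep 4, 335 sold [LIFO — newest first]: 335 @ $21.05 = $7,051.75
Sep 6, 86 sold [LIFO — newest first]: 40 @ $21.25 + 10 @ $21.05 + 36 @ $19.45 = $1,760.70
Sep 9, 501 sold [LIFO — newest first]: 241 @ $20.30 + 260 @ $23.85 = $11,093.30
Sep 11, 139 sold [LIFO — newest first]: 106 @ $28.75 + 33 @ $23.85 = $3,834.55
Total COGS = $7,051.75 + $1,760.70 + $11,093.30 + $3,834.55 = $23,740.30
Ending inventory: 76 @ $19.45 + 97 @ $23.85 + 195 @ $26.45 = $8,949.40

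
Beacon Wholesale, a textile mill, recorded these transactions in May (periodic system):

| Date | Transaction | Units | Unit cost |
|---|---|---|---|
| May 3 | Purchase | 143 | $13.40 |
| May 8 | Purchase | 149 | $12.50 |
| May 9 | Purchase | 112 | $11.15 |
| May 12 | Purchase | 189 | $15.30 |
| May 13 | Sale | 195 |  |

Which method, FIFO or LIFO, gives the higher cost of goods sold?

LIFO

FIFO COGS: 143 @ $13.40 + 52 @ $12.50 = $2,566.20
LIFO COGS: 189 @ $15.30 + 6 @ $11.15 = $2,958.60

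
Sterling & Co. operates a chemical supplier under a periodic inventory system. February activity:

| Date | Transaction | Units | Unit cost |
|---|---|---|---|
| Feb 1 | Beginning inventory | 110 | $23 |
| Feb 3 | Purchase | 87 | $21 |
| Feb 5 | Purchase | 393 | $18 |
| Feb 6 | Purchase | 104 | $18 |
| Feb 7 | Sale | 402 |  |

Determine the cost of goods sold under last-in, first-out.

COGS = $7,236

Feb 7, 402 sold [LIFO — newest first]: 104 @ $18 + 298 @ $18 = $7,236
Ending inventory: 110 @ $23 + 87 @ $21 + 95 @ $18 = $6,067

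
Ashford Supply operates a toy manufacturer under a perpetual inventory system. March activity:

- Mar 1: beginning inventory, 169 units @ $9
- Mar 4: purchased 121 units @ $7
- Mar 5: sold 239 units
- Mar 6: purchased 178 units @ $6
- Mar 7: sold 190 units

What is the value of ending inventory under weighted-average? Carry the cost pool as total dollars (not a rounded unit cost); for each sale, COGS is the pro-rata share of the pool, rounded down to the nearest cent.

Ending inventory = $252.82

After Mar 1: 169 on hand, pool $1,521.00 (≈ $9.0000 each)
After Mar 4: 290 on hand, pool $2,368.00 (≈ $8.1655 each)
Mar 5, sell 239: 239/290 × $2,368.00 → $1,951.55
After Mar 6: 229 on hand, pool $1,484.45 (≈ $6.4823 each)
Mar 7, sell 190: 190/229 × $1,484.45 → $1,231.63
Total COGS = $1,951.55 + $1,231.63 = $3,183.18
Ending inventory (cost pool remaining) = $252.82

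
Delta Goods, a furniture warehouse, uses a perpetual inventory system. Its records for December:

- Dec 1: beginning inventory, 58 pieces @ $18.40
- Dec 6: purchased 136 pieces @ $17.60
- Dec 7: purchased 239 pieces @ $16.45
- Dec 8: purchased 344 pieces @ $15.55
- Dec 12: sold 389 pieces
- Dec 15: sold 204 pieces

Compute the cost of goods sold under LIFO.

COGS = $9,456.75

Dec 12, 389 sold [LIFO — newest first]: 344 @ $15.55 + 45 @ $16.45 = $6,089.45
Dec 15, 204 sold [LIFO — newest first]: 194 @ $16.45 + 10 @ $17.60 = $3,367.30
Total COGS = $6,089.45 + $3,367.30 = $9,456.75
Ending inventory: 58 @ $18.40 + 126 @ $17.60 = $3,284.80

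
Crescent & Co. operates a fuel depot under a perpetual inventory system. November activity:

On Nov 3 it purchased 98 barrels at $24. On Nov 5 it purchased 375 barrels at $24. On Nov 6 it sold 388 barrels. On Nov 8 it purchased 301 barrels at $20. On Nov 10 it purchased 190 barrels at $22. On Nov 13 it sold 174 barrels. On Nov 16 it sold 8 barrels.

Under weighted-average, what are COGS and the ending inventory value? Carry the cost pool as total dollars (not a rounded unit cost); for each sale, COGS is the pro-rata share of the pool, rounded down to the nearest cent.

After Nov 3: 98 on hand, pool $2,352.00 (≈ $24.0000 each)
After Nov 5: 473 on hand, pool $11,352.00 (≈ $24.0000 each)
Nov 6, sell 388: 388/473 × $11,352.00 → $9,312.00
After Nov 8: 386 on hand, pool $8,060.00 (≈ $20.8808 each)
After Nov 10: 576 on hand, pool $12,240.00 (≈ $21.2500 each)
Nov 13, sell 174: 174/576 × $12,240.00 → $3,697.50
Nov 16, sell 8: 8/402 × $8,542.50 → $170.00
Total COGS = $9,312.00 + $3,697.50 + $170.00 = $13,179.50
Ending inventory (cost pool remaining) = $8,372.50

COGS = $13,179.50; ending inventory = $8,372.50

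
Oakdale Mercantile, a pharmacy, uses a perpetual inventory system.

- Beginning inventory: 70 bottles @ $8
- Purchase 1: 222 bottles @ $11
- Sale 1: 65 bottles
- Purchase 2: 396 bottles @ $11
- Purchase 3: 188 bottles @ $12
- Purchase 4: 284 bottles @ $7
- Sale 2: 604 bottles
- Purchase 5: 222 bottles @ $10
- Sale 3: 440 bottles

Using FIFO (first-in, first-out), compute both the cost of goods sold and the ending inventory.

Sale 1 (65) [FIFO — oldest first]: 65 @ $8 = $520
Sale 2 (604) [FIFO — oldest first]: 5 @ $8 + 222 @ $11 + 377 @ $11 = $6,629
Sale 3 (440) [FIFO — oldest first]: 19 @ $11 + 188 @ $12 + 233 @ $7 = $4,096
Total COGS = $520 + $6,629 + $4,096 = $11,245
Ending inventory: 51 @ $7 + 222 @ $10 = $2,577

COGS = $11,245; ending inventory = $2,577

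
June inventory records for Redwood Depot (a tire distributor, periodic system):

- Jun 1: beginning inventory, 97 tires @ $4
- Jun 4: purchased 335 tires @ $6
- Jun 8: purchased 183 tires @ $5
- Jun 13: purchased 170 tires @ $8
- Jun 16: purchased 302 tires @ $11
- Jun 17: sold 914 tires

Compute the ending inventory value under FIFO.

Jun 17, 914 sold [FIFO — oldest first]: 97 @ $4 + 335 @ $6 + 183 @ $5 + 170 @ $8 + 129 @ $11 = $6,092
Ending inventory: 173 @ $11 = $1,903

Ending inventory = $1,903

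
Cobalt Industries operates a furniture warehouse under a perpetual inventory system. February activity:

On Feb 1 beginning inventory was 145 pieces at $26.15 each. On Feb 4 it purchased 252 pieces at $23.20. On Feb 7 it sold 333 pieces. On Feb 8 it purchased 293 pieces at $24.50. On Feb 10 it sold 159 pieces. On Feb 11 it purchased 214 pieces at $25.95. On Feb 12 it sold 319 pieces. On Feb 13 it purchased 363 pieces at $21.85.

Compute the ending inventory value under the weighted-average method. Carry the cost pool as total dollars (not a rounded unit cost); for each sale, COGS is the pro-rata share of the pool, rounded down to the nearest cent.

Ending inventory = $10,278.32

After Feb 1: 145 on hand, pool $3,791.75 (≈ $26.1500 each)
After Feb 4: 397 on hand, pool $9,638.15 (≈ $24.2775 each)
Feb 7, sell 333: 333/397 × $9,638.15 → $8,084.39
After Feb 8: 357 on hand, pool $8,732.26 (≈ $24.4601 each)
Feb 10, sell 159: 159/357 × $8,732.26 → $3,889.15
After Feb 11: 412 on hand, pool $10,396.41 (≈ $25.2340 each)
Feb 12, sell 319: 319/412 × $10,396.41 → $8,049.64
After Feb 13: 456 on hand, pool $10,278.32 (≈ $22.5402 each)
Total COGS = $8,084.39 + $3,889.15 + $8,049.64 = $20,023.18
Ending inventory (cost pool remaining) = $10,278.32
Check: goods available $30,301.50 = COGS $20,023.18 + ending $10,278.32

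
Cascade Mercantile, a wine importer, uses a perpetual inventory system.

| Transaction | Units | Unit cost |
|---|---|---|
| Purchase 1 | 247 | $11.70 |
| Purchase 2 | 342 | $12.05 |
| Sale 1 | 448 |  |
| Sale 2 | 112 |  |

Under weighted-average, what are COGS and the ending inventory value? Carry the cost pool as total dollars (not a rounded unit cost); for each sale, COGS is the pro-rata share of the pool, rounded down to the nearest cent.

COGS = $6,665.80; ending inventory = $345.20

After Purchase 1: 247 on hand, pool $2,889.90 (≈ $11.7000 each)
After Purchase 2: 589 on hand, pool $7,011.00 (≈ $11.9032 each)
Sale 1, sell 448: 448/589 × $7,011.00 → $5,332.64
Sale 2, sell 112: 112/141 × $1,678.36 → $1,333.16
Total COGS = $5,332.64 + $1,333.16 = $6,665.80
Ending inventory (cost pool remaining) = $345.20
Check: goods available $7,011.00 = COGS $6,665.80 + ending $345.20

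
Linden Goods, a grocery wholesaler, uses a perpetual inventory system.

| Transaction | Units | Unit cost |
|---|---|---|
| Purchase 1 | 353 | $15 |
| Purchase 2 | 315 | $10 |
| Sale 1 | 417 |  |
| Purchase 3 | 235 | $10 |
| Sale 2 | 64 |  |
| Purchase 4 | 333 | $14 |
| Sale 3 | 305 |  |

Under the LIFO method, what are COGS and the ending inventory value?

COGS = $9,590; ending inventory = $5,867

Sale 1 (417) [LIFO — newest first]: 315 @ $10 + 102 @ $15 = $4,680
Sale 2 (64) [LIFO — newest first]: 64 @ $10 = $640
Sale 3 (305) [LIFO — newest first]: 305 @ $14 = $4,270
Total COGS = $4,680 + $640 + $4,270 = $9,590
Ending inventory: 251 @ $15 + 171 @ $10 + 28 @ $14 = $5,867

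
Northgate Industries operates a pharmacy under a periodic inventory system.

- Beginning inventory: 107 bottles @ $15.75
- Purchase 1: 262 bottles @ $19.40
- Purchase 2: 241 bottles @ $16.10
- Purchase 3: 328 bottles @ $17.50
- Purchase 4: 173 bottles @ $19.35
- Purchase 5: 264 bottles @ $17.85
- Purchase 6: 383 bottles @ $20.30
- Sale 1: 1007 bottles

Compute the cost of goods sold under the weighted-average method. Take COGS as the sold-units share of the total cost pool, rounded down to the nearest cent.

COGS = $18,457.65

Sale 1, sell 1007: 1007/1758 × $32,223.00 → $18,457.65
Ending inventory (cost pool remaining) = $13,765.35
Check: goods available $32,223.00 = COGS $18,457.65 + ending $13,765.35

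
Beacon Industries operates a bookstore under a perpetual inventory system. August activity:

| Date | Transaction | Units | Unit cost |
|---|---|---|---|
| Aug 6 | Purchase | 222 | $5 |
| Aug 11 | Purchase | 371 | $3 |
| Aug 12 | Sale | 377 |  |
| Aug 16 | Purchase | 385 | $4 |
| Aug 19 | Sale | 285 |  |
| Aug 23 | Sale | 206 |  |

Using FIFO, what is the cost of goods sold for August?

Aug 12, 377 sold [FIFO — oldest first]: 222 @ $5 + 155 @ $3 = $1,575
Aug 19, 285 sold [FIFO — oldest first]: 216 @ $3 + 69 @ $4 = $924
Aug 23, 206 sold [FIFO — oldest first]: 206 @ $4 = $824
Total COGS = $1,575 + $924 + $824 = $3,323
Ending inventory: 110 @ $4 = $440

COGS = $3,323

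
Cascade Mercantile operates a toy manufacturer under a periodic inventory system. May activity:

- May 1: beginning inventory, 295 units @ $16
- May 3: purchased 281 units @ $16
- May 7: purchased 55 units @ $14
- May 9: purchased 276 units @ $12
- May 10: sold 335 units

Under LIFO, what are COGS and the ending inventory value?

COGS = $4,146; ending inventory = $9,152

May 10, 335 sold [LIFO — newest first]: 276 @ $12 + 55 @ $14 + 4 @ $16 = $4,146
Ending inventory: 295 @ $16 + 277 @ $16 = $9,152
Check: goods available $13,298 = COGS $4,146 + ending $9,152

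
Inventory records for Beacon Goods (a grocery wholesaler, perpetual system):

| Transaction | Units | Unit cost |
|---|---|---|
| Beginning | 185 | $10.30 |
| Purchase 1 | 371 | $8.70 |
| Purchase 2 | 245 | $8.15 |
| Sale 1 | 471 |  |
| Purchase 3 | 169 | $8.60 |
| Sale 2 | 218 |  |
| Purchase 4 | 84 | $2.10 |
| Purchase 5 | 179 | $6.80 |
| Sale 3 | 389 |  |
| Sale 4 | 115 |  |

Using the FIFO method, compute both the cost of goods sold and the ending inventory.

Sale 1 (471) [FIFO — oldest first]: 185 @ $10.30 + 286 @ $8.70 = $4,393.70
Sale 2 (218) [FIFO — oldest first]: 85 @ $8.70 + 133 @ $8.15 = $1,823.45
Sale 3 (389) [FIFO — oldest first]: 112 @ $8.15 + 169 @ $8.60 + 84 @ $2.10 + 24 @ $6.80 = $2,705.80
Sale 4 (115) [FIFO — oldest first]: 115 @ $6.80 = $782.00
Total COGS = $4,393.70 + $1,823.45 + $2,705.80 + $782.00 = $9,704.95
Ending inventory: 40 @ $6.80 = $272.00
Check: goods available $9,976.95 = COGS $9,704.95 + ending $272.00

COGS = $9,704.95; ending inventory = $272.00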